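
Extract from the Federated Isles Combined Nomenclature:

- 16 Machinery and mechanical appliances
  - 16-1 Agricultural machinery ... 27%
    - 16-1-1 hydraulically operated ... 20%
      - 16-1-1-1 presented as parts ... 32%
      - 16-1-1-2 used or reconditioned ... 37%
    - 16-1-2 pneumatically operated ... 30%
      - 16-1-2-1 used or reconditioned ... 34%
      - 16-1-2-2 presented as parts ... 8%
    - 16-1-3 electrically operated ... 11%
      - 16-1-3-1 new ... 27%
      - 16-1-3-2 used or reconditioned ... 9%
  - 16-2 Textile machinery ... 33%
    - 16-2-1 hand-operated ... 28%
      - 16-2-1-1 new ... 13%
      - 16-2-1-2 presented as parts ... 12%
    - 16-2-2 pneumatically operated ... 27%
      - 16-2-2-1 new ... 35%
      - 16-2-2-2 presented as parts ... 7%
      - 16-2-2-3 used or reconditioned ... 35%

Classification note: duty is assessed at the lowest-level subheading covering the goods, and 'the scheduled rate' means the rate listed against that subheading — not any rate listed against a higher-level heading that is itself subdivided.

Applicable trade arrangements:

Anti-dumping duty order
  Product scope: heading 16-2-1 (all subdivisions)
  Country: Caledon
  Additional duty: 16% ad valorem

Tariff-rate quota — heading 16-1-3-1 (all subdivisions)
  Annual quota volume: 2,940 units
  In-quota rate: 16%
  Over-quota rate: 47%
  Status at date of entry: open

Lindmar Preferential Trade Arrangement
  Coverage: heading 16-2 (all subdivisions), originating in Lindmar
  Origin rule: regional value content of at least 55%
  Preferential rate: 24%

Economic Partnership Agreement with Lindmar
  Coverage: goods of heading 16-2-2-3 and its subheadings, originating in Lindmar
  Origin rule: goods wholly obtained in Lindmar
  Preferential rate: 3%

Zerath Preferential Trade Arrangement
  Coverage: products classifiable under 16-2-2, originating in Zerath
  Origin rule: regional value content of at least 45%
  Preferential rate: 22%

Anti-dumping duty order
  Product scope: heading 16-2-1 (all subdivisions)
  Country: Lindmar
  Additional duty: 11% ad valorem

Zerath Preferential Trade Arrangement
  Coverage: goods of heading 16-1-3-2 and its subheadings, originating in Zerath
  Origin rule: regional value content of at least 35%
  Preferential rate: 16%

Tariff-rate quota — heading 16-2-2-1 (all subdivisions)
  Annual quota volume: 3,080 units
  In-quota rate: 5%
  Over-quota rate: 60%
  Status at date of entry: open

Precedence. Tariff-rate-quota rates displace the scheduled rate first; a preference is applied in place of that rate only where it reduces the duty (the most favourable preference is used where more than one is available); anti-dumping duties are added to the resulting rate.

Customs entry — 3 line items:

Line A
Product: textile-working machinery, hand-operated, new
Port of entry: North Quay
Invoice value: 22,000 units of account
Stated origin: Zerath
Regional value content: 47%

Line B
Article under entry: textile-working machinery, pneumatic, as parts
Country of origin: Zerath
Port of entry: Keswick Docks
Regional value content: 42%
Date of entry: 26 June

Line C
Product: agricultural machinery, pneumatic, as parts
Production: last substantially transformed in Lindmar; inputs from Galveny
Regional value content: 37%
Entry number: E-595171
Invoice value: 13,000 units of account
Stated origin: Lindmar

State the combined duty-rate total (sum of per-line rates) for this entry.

Line A: textile-working → 16-2; hand-operated → 16-2-1; new → 16-2-1-1. Scheduled 13%. Zerath agreement on 16-2-2: 16-2-1-1 not covered; Zerath agreement on 16-1-3-2: 16-2-1-1 not covered. → 13%.
Line B: textile-working → 16-2; pneumatic → 16-2-2; as parts → 16-2-2-2. Scheduled 7%. Zerath agreement on 16-2-2: RVC < 45%; Zerath agreement on 16-1-3-2: 16-2-2-2 not covered. → 7%.
Line C: agricultural → 16-1; pneumatic → 16-1-2; as parts → 16-1-2-2. Scheduled 8%. Lindmar agreement on 16-2: 16-1-2-2 not covered; Lindmar agreement on 16-2-2-3: 16-1-2-2 not covered. → 8%.
Sum: 13% + 7% + 8% = 28%.

28%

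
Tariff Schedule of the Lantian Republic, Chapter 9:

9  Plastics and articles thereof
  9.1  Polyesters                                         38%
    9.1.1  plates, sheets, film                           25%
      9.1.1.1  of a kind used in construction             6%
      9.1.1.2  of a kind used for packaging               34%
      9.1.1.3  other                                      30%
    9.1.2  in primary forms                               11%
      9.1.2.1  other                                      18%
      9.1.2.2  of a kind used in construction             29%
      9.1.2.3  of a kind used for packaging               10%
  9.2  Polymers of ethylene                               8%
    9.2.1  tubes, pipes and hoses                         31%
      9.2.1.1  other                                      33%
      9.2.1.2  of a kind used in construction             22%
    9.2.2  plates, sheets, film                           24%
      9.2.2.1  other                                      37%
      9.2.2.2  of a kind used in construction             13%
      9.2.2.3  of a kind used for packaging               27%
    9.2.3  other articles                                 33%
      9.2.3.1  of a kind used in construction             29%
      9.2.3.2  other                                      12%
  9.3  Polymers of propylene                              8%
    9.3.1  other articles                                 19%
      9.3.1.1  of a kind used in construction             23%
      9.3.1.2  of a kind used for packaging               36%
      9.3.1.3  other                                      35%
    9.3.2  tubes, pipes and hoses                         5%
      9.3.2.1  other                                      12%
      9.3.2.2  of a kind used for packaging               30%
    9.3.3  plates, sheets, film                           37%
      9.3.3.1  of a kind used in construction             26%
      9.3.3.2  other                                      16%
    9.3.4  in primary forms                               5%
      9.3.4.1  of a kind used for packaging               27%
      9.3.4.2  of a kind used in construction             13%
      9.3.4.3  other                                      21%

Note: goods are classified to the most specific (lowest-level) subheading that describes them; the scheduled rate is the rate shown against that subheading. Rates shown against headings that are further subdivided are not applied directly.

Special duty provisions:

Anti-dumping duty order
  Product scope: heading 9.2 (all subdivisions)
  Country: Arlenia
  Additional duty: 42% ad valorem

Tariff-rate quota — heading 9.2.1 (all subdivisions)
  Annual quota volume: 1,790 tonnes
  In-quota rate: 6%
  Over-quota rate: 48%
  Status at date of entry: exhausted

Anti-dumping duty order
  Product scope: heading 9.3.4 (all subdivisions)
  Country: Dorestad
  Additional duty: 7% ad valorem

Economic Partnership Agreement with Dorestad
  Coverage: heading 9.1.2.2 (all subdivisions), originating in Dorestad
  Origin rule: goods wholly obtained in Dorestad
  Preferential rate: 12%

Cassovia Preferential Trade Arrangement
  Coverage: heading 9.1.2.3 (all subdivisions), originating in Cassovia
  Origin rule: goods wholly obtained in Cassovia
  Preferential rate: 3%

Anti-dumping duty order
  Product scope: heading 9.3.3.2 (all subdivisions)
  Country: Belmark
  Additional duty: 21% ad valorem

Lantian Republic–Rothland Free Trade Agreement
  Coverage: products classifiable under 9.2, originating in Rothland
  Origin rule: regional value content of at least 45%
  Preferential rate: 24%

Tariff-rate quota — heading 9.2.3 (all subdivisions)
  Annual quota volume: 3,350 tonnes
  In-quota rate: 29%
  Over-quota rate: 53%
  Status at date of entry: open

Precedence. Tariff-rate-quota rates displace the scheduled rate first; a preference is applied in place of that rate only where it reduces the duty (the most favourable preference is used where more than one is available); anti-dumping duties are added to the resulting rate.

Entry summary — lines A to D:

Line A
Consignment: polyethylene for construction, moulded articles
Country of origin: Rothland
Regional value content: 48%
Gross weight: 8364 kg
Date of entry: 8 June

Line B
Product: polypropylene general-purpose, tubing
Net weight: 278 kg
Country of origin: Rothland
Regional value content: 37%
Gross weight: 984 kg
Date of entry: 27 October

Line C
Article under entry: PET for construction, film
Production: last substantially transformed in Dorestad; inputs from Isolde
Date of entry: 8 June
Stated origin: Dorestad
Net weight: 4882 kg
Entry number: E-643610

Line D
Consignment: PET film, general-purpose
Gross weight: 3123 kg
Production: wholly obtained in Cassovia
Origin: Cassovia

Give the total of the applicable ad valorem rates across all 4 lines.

Line A: polyethylene → 9.2; moulded articles → 9.2.3; for construction → 9.2.3.1. Scheduled 29%. quota on 9.2.3 open → in-quota 29%; Rothland agreement on 9.2: RVC ≥ 45% → 24% available; preferential 24%. → 24%.
Line B: polypropylene → 9.3; tubing → 9.3.2; general-purpose → 9.3.2.1. Scheduled 12%. Rothland agreement on 9.2: 9.3.2.1 not covered. → 12%.
Line C: PET → 9.1; film → 9.1.1; for construction → 9.1.1.1. Scheduled 6%. Dorestad agreement on 9.1.2.2: 9.1.1.1 not covered. → 6%.
Line D: PET → 9.1; film → 9.1.1; general-purpose → 9.1.1.3. Scheduled 30%. Cassovia agreement on 9.1.2.3: 9.1.1.3 not covered. → 30%.
Sum: 24% + 12% + 6% + 30% = 72%.

72%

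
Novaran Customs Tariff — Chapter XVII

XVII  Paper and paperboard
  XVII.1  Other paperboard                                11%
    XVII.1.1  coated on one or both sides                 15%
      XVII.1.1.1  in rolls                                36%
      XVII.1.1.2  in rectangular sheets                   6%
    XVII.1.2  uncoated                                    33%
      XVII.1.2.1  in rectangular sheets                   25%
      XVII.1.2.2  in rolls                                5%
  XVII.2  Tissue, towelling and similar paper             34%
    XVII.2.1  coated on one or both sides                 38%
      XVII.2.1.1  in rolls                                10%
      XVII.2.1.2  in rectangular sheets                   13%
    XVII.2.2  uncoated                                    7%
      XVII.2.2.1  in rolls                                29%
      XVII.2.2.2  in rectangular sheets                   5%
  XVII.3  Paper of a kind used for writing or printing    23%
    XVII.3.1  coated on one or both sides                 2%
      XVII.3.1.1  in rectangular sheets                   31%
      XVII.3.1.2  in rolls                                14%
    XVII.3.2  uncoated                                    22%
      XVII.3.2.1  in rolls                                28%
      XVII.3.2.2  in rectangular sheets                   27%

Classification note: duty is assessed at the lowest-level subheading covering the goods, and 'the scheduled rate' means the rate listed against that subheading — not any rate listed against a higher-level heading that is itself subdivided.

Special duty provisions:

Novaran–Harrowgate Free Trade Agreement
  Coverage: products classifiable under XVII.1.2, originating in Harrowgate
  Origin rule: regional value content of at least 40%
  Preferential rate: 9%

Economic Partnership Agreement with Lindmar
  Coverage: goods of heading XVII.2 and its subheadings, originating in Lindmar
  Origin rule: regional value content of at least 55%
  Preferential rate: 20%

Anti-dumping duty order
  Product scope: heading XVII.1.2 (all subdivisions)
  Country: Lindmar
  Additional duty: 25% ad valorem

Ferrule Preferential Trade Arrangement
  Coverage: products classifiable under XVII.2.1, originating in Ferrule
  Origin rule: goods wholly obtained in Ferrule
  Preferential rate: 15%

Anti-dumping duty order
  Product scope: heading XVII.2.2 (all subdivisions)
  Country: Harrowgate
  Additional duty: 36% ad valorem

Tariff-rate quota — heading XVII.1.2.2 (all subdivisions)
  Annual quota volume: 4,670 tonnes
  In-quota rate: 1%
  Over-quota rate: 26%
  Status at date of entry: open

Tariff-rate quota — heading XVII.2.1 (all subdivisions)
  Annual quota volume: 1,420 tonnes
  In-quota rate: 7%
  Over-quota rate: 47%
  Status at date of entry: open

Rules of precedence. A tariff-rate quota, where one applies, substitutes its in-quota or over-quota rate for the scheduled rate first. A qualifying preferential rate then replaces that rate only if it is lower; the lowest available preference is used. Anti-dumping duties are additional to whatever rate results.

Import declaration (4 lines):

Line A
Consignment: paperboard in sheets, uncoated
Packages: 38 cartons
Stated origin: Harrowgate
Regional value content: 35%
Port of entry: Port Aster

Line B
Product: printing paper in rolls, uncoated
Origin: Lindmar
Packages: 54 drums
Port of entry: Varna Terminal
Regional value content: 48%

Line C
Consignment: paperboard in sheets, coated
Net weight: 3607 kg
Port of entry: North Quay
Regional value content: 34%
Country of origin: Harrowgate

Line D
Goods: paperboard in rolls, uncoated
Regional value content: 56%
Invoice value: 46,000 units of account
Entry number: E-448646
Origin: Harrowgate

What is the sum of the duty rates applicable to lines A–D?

60%

Line A: paperboard → XVII.1; uncoated → XVII.1.2; in sheets → XVII.1.2.1. Scheduled 25%. Harrowgate agreement on XVII.1.2: RVC < 40%. → 25%.
Line B: printing paper → XVII.3; uncoated → XVII.3.2; in rolls → XVII.3.2.1. Scheduled 28%. Lindmar agreement on XVII.2: XVII.3.2.1 not covered. → 28%.
Line C: paperboard → XVII.1; coated → XVII.1.1; in sheets → XVII.1.1.2. Scheduled 6%. Harrowgate agreement on XVII.1.2: XVII.1.1.2 not covered. → 6%.
Line D: paperboard → XVII.1; uncoated → XVII.1.2; in rolls → XVII.1.2.2. Scheduled 5%. quota on XVII.1.2.2 open → in-quota 1%; Harrowgate agreement on XVII.1.2: RVC ≥ 40% → 9% available; preference 9% not lower than 1% → no reduction. → 1%.
Sum: 25% + 28% + 6% + 1% = 60%.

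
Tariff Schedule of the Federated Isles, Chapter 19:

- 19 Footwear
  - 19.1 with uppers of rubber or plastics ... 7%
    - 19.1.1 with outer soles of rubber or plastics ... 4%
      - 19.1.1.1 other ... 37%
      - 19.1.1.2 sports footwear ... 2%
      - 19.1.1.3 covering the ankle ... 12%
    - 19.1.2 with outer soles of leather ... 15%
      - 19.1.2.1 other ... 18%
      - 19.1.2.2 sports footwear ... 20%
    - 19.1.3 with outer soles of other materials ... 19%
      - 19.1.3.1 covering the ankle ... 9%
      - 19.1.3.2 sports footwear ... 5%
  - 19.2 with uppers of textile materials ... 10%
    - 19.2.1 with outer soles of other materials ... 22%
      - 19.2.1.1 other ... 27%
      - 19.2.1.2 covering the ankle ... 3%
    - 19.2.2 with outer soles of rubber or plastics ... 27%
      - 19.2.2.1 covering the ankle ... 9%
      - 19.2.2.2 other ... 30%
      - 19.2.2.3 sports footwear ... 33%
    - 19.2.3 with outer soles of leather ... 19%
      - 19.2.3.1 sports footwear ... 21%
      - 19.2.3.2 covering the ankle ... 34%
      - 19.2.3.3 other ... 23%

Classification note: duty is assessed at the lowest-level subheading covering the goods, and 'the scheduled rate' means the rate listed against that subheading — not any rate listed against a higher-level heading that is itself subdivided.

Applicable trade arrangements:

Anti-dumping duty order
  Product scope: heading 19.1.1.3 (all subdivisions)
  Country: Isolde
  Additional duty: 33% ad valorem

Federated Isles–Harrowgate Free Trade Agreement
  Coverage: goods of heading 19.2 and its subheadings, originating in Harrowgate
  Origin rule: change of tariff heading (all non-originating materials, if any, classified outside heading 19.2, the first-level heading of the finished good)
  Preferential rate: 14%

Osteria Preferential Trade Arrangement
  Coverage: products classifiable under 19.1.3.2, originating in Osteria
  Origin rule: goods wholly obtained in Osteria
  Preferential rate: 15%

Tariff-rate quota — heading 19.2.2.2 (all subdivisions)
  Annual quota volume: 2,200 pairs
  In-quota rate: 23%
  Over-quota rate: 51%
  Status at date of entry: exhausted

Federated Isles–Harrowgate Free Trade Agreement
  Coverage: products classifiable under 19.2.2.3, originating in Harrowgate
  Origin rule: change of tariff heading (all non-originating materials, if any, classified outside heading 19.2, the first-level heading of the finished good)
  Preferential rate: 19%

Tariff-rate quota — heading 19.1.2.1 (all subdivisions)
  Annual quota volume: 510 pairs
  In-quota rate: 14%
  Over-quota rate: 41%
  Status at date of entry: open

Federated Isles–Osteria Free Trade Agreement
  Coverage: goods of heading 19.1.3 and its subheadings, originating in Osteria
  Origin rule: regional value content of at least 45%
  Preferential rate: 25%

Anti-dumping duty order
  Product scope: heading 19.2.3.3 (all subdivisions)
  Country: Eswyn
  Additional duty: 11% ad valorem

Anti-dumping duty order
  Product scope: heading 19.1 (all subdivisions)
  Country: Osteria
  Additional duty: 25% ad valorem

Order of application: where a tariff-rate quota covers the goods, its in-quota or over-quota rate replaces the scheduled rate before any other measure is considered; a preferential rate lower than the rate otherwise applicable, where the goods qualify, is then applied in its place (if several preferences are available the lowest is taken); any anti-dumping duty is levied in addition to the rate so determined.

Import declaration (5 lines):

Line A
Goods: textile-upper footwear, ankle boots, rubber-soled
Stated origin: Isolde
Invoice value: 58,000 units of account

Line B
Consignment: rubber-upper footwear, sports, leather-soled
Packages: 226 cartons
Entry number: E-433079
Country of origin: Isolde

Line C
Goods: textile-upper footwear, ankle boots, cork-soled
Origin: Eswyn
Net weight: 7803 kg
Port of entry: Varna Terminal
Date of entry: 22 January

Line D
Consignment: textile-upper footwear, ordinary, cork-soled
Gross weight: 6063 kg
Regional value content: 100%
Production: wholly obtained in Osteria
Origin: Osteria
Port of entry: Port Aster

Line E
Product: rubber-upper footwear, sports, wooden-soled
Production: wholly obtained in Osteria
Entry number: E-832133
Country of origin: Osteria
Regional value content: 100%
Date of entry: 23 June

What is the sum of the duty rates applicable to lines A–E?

89%

Line A: textile-upper → 19.2; rubber-soled → 19.2.2; ankle boots → 19.2.2.1. Scheduled 9%. No special measure applies. → 9%.
Line B: rubber-upper → 19.1; leather-soled → 19.1.2; sports → 19.1.2.2. Scheduled 20%. No special measure applies. → 20%.
Line C: textile-upper → 19.2; cork-soled → 19.2.1; ankle boots → 19.2.1.2. Scheduled 3%. No special measure applies. → 3%.
Line D: textile-upper → 19.2; cork-soled → 19.2.1; ordinary → 19.2.1.1. Scheduled 27%. Osteria agreement on 19.1.3.2: 19.2.1.1 not covered; Osteria agreement on 19.1.3: 19.2.1.1 not covered. → 27%.
Line E: rubber-upper → 19.1; wooden-soled → 19.1.3; sports → 19.1.3.2. Scheduled 5%. Osteria agreement on 19.1.3.2: wholly obtained → 15% available; Osteria agreement on 19.1.3: RVC ≥ 45% → 25% available; preference 15% not lower than 5% → no reduction; anti-dumping (Osteria, 19.1): +25%; total 5% + 25% = 30%. → 30%.
Sum: 9% + 20% + 3% + 27% + 30% = 89%.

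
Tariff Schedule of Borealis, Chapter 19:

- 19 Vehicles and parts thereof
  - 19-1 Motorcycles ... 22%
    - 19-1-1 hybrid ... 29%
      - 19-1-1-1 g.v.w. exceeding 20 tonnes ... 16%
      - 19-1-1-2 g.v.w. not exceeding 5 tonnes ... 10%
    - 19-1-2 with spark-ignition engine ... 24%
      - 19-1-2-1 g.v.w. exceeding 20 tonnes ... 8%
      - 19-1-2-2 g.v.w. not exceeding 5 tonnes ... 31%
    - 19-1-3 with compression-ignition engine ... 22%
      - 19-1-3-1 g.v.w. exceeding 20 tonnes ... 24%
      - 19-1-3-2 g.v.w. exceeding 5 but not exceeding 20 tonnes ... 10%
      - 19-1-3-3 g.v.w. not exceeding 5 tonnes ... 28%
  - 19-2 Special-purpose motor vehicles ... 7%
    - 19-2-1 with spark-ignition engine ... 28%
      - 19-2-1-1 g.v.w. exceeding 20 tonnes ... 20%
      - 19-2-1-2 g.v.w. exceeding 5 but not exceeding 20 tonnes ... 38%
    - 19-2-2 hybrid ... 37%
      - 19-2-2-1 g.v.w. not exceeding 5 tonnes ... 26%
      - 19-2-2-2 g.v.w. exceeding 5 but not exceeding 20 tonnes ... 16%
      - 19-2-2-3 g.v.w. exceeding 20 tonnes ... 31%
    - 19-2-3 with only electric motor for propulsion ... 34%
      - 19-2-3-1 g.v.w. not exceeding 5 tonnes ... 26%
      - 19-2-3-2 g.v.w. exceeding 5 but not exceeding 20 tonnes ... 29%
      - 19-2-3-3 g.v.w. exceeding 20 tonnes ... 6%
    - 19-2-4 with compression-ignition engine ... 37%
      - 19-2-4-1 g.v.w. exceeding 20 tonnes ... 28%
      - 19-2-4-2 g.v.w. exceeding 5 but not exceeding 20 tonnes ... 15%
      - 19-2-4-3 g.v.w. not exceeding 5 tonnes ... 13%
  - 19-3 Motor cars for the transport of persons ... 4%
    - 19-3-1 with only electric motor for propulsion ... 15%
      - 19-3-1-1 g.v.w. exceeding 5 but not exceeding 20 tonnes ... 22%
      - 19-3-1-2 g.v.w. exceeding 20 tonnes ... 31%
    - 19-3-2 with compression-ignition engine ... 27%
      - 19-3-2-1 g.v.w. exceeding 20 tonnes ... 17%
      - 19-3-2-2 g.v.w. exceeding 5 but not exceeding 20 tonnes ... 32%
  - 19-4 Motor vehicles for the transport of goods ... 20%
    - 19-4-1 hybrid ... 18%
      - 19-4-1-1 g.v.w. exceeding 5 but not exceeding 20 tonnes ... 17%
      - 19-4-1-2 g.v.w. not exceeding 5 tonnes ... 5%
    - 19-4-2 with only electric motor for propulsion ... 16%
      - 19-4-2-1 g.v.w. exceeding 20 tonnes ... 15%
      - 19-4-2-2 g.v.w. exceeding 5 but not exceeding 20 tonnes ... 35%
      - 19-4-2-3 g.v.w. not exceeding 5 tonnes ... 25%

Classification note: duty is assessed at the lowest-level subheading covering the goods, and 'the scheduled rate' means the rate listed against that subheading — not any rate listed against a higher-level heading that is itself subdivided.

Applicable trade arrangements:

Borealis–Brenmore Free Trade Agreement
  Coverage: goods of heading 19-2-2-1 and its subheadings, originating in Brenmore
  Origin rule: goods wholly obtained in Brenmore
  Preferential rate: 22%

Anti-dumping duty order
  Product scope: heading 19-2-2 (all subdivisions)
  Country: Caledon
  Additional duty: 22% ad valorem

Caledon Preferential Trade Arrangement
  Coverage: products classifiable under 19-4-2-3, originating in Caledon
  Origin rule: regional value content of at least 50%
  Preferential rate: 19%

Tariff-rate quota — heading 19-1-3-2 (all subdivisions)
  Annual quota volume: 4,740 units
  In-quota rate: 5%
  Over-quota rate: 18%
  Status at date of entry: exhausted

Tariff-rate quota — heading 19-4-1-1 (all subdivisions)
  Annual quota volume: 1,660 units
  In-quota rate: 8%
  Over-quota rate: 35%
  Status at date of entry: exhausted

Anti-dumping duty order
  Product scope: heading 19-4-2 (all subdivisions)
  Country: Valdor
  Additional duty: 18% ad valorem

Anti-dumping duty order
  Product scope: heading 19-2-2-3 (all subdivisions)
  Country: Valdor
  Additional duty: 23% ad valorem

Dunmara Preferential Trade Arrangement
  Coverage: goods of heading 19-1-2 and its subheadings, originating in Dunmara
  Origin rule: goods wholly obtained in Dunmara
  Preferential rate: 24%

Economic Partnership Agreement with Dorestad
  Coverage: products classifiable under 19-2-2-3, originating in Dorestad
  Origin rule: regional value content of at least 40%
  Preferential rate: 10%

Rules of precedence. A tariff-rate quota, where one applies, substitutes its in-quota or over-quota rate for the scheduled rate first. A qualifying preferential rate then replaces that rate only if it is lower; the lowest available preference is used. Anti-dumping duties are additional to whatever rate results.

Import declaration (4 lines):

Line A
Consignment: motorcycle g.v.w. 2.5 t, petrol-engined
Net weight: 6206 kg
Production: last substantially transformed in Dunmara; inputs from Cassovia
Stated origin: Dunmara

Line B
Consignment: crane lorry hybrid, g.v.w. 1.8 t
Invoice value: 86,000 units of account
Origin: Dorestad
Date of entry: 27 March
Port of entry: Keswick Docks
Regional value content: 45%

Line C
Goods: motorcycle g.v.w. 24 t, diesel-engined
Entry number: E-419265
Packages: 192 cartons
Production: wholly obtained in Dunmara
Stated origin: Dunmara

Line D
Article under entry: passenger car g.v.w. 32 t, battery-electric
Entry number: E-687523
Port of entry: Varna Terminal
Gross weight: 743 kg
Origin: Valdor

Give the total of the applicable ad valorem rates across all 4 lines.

112%

Line A: motorcycle → 19-1; petrol-engined → 19-1-2; g.v.w. 2.5 t → 19-1-2-2. Scheduled 31%. Dunmara agreement on 19-1-2: not wholly obtained. → 31%.
Line B: crane lorry → 19-2; hybrid → 19-2-2; g.v.w. 1.8 t → 19-2-2-1. Scheduled 26%. Dorestad agreement on 19-2-2-3: 19-2-2-1 not covered. → 26%.
Line C: motorcycle → 19-1; diesel-engined → 19-1-3; g.v.w. 24 t → 19-1-3-1. Scheduled 24%. Dunmara agreement on 19-1-2: 19-1-3-1 not covered. → 24%.
Line D: passenger car → 19-3; battery-electric → 19-3-1; g.v.w. 32 t → 19-3-1-2. Scheduled 31%. No special measure applies. → 31%.
Sum: 31% + 26% + 24% + 31% = 112%.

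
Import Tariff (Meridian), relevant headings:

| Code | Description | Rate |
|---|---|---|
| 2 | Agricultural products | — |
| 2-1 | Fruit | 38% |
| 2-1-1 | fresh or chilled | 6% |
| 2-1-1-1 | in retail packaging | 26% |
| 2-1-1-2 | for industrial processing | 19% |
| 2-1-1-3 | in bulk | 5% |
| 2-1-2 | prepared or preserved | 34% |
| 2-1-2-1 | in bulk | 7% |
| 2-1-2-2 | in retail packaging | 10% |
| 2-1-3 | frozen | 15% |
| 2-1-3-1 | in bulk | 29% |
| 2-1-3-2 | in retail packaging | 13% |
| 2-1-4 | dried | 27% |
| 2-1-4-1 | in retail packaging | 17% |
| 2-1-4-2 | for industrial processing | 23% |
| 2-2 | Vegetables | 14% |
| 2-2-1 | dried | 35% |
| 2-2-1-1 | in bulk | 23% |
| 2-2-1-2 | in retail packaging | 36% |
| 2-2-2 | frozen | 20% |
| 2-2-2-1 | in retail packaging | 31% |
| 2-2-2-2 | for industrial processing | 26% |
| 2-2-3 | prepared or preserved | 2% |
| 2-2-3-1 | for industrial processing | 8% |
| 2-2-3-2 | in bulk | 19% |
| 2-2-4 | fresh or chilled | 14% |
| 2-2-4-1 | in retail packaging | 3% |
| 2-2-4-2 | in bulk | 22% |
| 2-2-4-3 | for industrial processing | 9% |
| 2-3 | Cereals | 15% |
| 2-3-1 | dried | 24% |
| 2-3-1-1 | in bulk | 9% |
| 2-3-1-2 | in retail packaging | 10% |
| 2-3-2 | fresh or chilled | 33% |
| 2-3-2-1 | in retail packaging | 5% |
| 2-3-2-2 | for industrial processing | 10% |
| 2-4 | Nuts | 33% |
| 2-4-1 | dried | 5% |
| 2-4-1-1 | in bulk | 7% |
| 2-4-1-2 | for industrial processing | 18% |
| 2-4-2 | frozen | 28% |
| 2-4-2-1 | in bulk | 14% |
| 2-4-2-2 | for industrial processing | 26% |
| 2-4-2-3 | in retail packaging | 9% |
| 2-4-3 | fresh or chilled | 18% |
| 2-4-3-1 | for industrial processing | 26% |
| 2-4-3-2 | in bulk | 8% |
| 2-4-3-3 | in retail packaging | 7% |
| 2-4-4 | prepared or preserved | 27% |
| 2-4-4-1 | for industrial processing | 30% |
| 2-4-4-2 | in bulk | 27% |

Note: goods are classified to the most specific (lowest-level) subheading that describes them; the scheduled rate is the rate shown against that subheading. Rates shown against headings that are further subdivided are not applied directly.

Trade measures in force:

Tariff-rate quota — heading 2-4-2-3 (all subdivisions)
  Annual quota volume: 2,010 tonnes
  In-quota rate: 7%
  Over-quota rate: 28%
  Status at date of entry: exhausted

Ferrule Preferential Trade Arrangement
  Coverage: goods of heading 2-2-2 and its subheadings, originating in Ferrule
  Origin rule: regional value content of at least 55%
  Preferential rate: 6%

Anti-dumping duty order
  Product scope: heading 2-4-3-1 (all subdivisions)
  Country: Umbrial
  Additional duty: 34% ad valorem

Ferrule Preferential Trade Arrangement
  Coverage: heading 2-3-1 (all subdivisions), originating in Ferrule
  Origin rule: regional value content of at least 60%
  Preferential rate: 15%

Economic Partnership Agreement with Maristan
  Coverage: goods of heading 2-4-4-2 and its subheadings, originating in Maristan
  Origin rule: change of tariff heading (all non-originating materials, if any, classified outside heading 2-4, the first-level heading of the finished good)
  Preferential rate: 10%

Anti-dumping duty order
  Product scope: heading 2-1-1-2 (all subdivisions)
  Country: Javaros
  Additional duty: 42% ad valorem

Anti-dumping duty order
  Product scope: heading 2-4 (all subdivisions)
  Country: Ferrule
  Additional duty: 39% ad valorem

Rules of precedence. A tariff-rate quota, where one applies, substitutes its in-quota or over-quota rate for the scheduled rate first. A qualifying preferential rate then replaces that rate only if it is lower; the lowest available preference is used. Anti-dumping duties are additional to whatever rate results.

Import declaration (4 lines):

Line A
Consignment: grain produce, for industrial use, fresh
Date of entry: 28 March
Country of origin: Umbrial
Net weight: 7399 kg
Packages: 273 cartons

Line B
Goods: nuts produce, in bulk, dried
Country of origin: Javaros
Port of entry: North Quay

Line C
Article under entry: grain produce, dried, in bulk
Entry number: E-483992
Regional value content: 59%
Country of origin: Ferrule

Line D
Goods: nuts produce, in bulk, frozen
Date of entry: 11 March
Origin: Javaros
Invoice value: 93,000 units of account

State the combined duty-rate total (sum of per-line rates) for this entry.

40%

Line A: grain → 2-3; fresh → 2-3-2; for industrial use → 2-3-2-2. Scheduled 10%. No special measure applies. → 10%.
Line B: nuts → 2-4; dried → 2-4-1; in bulk → 2-4-1-1. Scheduled 7%. No special measure applies. → 7%.
Line C: grain → 2-3; dried → 2-3-1; in bulk → 2-3-1-1. Scheduled 9%. Ferrule agreement on 2-2-2: 2-3-1-1 not covered; Ferrule agreement on 2-3-1: RVC < 60%. → 9%.
Line D: nuts → 2-4; frozen → 2-4-2; in bulk → 2-4-2-1. Scheduled 14%. No special measure applies. → 14%.
Sum: 10% + 7% + 9% + 14% = 40%.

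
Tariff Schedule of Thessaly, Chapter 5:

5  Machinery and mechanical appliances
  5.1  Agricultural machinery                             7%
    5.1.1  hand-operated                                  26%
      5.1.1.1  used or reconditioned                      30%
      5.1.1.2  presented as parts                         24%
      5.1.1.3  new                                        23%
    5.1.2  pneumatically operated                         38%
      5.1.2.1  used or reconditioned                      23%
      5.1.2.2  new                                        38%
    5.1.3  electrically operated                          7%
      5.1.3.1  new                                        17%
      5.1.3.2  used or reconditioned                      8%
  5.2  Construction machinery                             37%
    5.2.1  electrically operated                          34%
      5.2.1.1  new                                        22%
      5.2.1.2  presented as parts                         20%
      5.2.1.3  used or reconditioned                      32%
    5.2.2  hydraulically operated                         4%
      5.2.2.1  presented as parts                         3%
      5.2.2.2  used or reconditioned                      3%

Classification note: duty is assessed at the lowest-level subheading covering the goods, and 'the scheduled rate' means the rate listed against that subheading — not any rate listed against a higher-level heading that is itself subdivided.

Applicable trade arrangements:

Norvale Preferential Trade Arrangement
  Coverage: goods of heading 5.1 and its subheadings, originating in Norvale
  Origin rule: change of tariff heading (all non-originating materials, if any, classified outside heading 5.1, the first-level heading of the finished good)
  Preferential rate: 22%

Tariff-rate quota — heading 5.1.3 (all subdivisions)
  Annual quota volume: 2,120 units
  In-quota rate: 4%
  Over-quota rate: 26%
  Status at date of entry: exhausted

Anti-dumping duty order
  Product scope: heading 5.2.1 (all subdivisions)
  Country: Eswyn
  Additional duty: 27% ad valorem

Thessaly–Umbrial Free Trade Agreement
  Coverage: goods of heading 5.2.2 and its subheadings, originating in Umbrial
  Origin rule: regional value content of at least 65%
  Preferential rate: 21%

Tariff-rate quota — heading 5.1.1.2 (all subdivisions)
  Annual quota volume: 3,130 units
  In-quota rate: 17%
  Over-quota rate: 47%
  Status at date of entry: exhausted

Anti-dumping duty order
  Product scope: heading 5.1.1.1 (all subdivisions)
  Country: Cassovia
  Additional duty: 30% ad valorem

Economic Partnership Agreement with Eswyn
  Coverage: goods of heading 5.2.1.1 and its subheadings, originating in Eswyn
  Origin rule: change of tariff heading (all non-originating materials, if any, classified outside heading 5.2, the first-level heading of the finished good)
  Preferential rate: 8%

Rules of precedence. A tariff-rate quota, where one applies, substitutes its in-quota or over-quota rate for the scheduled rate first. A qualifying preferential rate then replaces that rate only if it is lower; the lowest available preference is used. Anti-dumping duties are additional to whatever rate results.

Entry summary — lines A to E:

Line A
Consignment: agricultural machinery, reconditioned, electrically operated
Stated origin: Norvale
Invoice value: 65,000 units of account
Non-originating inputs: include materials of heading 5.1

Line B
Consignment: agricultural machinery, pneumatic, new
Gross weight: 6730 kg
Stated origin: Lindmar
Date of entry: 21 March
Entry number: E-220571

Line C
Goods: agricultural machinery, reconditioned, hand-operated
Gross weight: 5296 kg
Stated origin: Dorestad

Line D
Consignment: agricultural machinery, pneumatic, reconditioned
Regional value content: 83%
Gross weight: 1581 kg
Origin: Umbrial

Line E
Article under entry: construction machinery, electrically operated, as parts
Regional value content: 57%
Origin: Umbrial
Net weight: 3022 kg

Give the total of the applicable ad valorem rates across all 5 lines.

137%

Line A: agricultural → 5.1; electrically operated → 5.1.3; reconditioned → 5.1.3.2. Scheduled 8%. quota on 5.1.3 exhausted → over-quota 26%; Norvale agreement on 5.1: CTH not met. → 26%.
Line B: agricultural → 5.1; pneumatic → 5.1.2; new → 5.1.2.2. Scheduled 38%. No special measure applies. → 38%.
Line C: agricultural → 5.1; hand-operated → 5.1.1; reconditioned → 5.1.1.1. Scheduled 30%. No special measure applies. → 30%.
Line D: agricultural → 5.1; pneumatic → 5.1.2; reconditioned → 5.1.2.1. Scheduled 23%. Umbrial agreement on 5.2.2: 5.1.2.1 not covered. → 23%.
Line E: construction → 5.2; electrically operated → 5.2.1; as parts → 5.2.1.2. Scheduled 20%. Umbrial agreement on 5.2.2: 5.2.1.2 not covered. → 20%.
Sum: 26% + 38% + 30% + 23% + 20% = 137%.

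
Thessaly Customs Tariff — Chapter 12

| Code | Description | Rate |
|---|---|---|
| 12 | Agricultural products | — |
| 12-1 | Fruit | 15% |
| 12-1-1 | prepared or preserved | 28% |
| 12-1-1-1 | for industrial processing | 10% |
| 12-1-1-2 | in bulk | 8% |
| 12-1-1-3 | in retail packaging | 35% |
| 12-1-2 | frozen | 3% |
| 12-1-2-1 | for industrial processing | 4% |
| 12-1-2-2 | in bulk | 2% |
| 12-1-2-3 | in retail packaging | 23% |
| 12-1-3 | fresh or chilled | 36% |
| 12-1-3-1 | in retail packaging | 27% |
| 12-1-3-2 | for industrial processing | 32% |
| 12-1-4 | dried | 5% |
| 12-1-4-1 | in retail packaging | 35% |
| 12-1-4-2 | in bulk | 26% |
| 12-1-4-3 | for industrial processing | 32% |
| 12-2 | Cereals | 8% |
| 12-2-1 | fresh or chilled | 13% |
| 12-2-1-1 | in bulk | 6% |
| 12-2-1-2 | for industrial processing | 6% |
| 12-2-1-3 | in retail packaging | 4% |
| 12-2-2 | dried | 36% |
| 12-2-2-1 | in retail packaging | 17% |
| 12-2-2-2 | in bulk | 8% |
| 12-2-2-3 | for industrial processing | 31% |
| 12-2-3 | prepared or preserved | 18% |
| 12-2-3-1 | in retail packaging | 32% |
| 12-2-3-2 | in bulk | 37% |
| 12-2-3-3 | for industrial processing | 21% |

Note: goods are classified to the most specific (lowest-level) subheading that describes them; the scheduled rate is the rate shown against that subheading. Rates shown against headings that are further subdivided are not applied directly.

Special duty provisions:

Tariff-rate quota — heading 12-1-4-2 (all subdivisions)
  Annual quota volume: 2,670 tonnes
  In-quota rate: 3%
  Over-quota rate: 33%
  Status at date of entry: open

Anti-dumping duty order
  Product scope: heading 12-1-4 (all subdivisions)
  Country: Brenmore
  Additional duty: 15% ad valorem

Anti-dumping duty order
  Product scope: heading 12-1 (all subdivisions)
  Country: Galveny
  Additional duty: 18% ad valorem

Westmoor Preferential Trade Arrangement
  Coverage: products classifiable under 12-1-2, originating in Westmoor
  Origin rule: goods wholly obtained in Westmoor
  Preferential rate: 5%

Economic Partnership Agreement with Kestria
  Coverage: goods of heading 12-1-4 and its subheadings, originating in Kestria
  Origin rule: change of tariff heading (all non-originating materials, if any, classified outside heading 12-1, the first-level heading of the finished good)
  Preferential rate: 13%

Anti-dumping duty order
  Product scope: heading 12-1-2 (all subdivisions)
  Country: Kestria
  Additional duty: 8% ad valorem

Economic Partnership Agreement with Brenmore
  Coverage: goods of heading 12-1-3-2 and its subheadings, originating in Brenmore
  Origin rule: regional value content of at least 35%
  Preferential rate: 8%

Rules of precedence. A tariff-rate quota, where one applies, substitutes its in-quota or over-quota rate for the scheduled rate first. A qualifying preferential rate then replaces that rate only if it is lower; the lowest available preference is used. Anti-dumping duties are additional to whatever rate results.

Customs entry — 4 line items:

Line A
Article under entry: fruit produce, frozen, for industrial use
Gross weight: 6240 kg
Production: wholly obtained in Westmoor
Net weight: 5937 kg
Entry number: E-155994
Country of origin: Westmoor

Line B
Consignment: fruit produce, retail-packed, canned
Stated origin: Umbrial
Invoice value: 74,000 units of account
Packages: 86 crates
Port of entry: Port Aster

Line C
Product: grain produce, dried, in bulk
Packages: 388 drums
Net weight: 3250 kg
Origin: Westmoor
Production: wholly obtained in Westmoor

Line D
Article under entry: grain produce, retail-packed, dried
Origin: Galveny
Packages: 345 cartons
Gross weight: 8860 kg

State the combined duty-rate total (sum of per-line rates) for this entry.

64%

Line A: fruit → 12-1; frozen → 12-1-2; for industrial use → 12-1-2-1. Scheduled 4%. Westmoor agreement on 12-1-2: wholly obtained → 5% available; preference 5% not lower than 4% → no reduction. → 4%.
Line B: fruit → 12-1; canned → 12-1-1; retail-packed → 12-1-1-3. Scheduled 35%. No special measure applies. → 35%.
Line C: grain → 12-2; dried → 12-2-2; in bulk → 12-2-2-2. Scheduled 8%. Westmoor agreement on 12-1-2: 12-2-2-2 not covered. → 8%.
Line D: grain → 12-2; dried → 12-2-2; retail-packed → 12-2-2-1. Scheduled 17%. No special measure applies. → 17%.
Sum: 4% + 35% + 8% + 17% = 64%.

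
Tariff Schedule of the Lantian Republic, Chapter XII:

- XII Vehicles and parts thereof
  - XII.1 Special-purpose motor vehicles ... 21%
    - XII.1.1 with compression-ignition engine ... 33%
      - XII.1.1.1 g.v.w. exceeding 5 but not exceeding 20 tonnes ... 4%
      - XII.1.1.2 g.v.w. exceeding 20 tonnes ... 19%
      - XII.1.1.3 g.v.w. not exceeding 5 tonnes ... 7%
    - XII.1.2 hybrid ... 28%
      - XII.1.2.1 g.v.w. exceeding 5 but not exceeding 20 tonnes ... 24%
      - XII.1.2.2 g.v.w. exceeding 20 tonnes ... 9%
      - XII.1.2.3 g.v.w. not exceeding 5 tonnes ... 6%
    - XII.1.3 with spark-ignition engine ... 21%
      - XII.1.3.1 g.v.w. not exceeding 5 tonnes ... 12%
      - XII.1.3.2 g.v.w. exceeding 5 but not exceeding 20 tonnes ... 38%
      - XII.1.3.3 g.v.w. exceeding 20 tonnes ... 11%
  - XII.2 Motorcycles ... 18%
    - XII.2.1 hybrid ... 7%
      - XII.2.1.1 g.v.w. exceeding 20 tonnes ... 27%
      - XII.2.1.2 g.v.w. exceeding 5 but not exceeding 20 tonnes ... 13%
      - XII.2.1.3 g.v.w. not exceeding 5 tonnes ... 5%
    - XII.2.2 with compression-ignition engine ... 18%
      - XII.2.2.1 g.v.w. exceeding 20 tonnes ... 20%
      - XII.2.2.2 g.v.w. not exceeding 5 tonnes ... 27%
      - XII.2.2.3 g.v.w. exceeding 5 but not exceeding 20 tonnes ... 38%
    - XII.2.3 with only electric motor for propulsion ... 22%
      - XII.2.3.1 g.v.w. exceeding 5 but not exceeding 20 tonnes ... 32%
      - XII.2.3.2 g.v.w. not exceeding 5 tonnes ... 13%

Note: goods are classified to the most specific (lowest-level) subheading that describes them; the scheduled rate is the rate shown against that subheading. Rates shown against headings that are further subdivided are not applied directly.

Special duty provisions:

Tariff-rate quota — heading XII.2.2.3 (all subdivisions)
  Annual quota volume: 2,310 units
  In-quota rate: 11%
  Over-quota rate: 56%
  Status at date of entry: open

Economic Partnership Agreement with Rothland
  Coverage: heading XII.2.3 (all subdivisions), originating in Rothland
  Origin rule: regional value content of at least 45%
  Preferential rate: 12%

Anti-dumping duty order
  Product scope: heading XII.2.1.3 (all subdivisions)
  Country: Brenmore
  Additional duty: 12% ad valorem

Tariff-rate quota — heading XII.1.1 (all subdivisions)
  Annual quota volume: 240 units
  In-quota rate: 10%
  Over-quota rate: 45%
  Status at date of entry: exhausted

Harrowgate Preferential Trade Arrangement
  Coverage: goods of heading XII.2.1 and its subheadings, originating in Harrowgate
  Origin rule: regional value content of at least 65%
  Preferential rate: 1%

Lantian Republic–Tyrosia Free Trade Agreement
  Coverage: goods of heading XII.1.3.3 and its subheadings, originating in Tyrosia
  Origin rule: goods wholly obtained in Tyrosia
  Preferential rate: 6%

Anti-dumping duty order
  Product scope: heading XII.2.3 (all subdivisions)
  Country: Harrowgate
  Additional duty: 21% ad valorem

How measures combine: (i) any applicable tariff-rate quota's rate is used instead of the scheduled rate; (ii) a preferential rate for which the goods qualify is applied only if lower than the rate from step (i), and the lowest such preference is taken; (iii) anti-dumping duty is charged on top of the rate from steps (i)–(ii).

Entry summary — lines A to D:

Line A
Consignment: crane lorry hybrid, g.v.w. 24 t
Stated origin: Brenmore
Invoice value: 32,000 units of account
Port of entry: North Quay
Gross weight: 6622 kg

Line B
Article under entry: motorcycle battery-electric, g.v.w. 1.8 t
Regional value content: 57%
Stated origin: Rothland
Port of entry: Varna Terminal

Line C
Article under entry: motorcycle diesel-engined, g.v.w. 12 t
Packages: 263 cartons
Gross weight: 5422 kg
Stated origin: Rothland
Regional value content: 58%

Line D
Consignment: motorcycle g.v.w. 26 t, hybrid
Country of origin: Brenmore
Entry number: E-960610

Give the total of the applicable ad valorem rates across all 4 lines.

Line A: crane lorry → XII.1; hybrid → XII.1.2; g.v.w. 24 t → XII.1.2.2. Scheduled 9%. No special measure applies. → 9%.
Line B: motorcycle → XII.2; battery-electric → XII.2.3; g.v.w. 1.8 t → XII.2.3.2. Scheduled 13%. Rothland agreement on XII.2.3: RVC ≥ 45% → 12% available; preferential 12%. → 12%.
Line C: motorcycle → XII.2; diesel-engined → XII.2.2; g.v.w. 12 t → XII.2.2.3. Scheduled 38%. quota on XII.2.2.3 open → in-quota 11%; Rothland agreement on XII.2.3: XII.2.2.3 not covered. → 11%.
Line D: motorcycle → XII.2; hybrid → XII.2.1; g.v.w. 26 t → XII.2.1.1. Scheduled 27%. No special measure applies. → 27%.
Sum: 9% + 12% + 11% + 27% = 59%.

59%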